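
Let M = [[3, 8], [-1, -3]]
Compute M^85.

M² = I (check: tr M = 0 and det M = -1), so M^85 = M since 85 is odd.

[[3, 8], [-1, -3]]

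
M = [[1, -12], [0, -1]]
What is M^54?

[[1, 0], [0, 1]]

M² = I (check: tr M = 0 and det M = -1), so M^54 = I since 54 is even.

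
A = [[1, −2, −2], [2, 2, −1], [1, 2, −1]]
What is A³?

[[−23, −6, 18], [−4, −24, −3], [1, −14, −5]]

A² = [[−5, −10, 2], [5, −2, −5], [4, 0, −3]]
A³ = [[−23, −6, 18], [−4, −24, −3], [1, −14, −5]]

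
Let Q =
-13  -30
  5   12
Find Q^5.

[[-793, -1650], [275, 582]]

tr Q = -1 and det Q = -6, so the characteristic polynomial is λ² − (-1)λ + (-6) with roots -3 and 2.
Eigenvectors give P = [[3, 2], [-1, -1]] with P⁻¹ = [[1, 2], [-1, -3]], and Q = P·diag(-3, 2)·P⁻¹.
Then Q^5 = P·diag(-243, 32)·P⁻¹ = [[-729, 64], [243, -32]] · [[1, 2], [-1, -3]] = [[-793, -1650], [275, 582]].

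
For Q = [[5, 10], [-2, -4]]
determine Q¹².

Q² = Q (a projection; rank 1, trace 1), so Q¹² = Q.

[[5, 10], [-2, -4]]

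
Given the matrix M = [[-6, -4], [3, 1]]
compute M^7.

tr M = -5 and det M = 6, so the characteristic polynomial is λ² − (-5)λ + (6) with roots -3 and -2.
Eigenvectors give P = [[4, -1], [-3, 1]] with P⁻¹ = [[1, 1], [3, 4]], and M = P·diag(-3, -2)·P⁻¹.
Then M^7 = P·diag(-2187, -128)·P⁻¹ = [[-8748, 128], [6561, -128]] · [[1, 1], [3, 4]] = [[-8364, -8236], [6177, 6049]].

[[-8364, -8236], [6177, 6049]]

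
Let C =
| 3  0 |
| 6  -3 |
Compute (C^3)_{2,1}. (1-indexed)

54

tr C = 0 and det C = -9, so the characteristic polynomial is λ² − (0)λ + (-9) with roots -3 and 3.
Eigenvectors give P = [[0, 1], [-1, 1]] with P⁻¹ = [[1, -1], [1, 0]], and C = P·diag(-3, 3)·P⁻¹.
Then C^3 = P·diag(-27, 27)·P⁻¹ = [[0, 27], [27, 27]] · [[1, -1], [1, 0]] = [[27, 0], [54, -27]].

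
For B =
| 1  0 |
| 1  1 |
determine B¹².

[[1, 0], [12, 1]]

B = I + N where N = [[0, 0], [1, 0]] is strictly lower-triangular, so N² = 0.
(I + N)¹² = I + 12·N = [[1, 0], [12, 1]].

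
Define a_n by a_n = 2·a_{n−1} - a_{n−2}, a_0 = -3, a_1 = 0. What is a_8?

21

With companion matrix B = [[2, -1], [1, 0]], [a_n, a_{n−1}]ᵀ = B·[a_{n−1}, a_{n−2}]ᵀ, so [a_8, a_7]ᵀ = B^7·[a_1, a_0]ᵀ.
B^7 = [[8, -7], [7, -6]], giving [a_8, a_7]ᵀ = [[21], [18]].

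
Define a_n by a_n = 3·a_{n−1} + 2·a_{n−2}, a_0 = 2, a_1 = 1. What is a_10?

169099

With companion matrix B = [[3, 2], [1, 0]], [a_n, a_{n−1}]ᵀ = B·[a_{n−1}, a_{n−2}]ᵀ, so [a_10, a_9]ᵀ = B⁹·[a_1, a_0]ᵀ.
B⁹ = [[79647, 44726], [22363, 12558]], giving [a_10, a_9]ᵀ = [[169099], [47479]].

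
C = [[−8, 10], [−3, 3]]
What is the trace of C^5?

tr C = −5 and det C = 6, so the characteristic polynomial is λ² − (−5)λ + (6) with roots −2 and −3.
Eigenvectors give P = [[−5, 2], [−3, 1]] with P⁻¹ = [[1, −2], [3, −5]], and C = P·diag(−2, −3)·P⁻¹.
Then C^5 = P·diag(−32, −243)·P⁻¹ = [[160, −486], [96, −243]] · [[1, −2], [3, −5]] = [[−1298, 2110], [−633, 1023]].

−275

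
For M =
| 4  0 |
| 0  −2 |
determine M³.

M² = [[16, 0], [0, 4]]
M³ = [[64, 0], [0, −8]]

[[64, 0], [0, −8]]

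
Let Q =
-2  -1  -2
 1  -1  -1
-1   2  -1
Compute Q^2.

[[5, -1, 7], [-2, -2, 0], [5, -3, 1]]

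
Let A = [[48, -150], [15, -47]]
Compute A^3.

tr A = 1 and det A = -6, so the characteristic polynomial is λ² − (1)λ + (-6) with roots 3 and -2.
Eigenvectors give P = [[10, 3], [3, 1]] with P⁻¹ = [[1, -3], [-3, 10]], and A = P·diag(3, -2)·P⁻¹.
Then A^3 = P·diag(27, -8)·P⁻¹ = [[270, -24], [81, -8]] · [[1, -3], [-3, 10]] = [[342, -1050], [105, -323]].

[[342, -1050], [105, -323]]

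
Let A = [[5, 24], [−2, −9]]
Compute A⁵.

tr A = −4 and det A = 3, so the characteristic polynomial is λ² − (−4)λ + (3) with roots −3 and −1.
Eigenvectors give P = [[−3, 4], [1, −1]] with P⁻¹ = [[1, 4], [1, 3]], and A = P·diag(−3, −1)·P⁻¹.
Then A⁵ = P·diag(−243, −1)·P⁻¹ = [[729, −4], [−243, 1]] · [[1, 4], [1, 3]] = [[725, 2904], [−242, −969]].

[[725, 2904], [−242, −969]]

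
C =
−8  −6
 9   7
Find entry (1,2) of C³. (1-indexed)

−18

tr C = −1 and det C = −2, so the characteristic polynomial is λ² − (−1)λ + (−2) with roots 1 and −2.
Eigenvectors give P = [[−2, −1], [3, 1]] with P⁻¹ = [[1, 1], [−3, −2]], and C = P·diag(1, −2)·P⁻¹.
Then C³ = P·diag(1, −8)·P⁻¹ = [[−2, 8], [3, −8]] · [[1, 1], [−3, −2]] = [[−26, −18], [27, 19]].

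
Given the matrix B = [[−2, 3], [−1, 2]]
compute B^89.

[[−2, 3], [−1, 2]]

B² = I (check: tr B = 0 and det B = −1), so B^89 = B since 89 is odd.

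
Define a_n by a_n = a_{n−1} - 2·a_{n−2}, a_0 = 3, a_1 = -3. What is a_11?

-3

With companion matrix C = [[1, -2], [1, 0]], [a_n, a_{n−1}]ᵀ = C·[a_{n−1}, a_{n−2}]ᵀ, so [a_11, a_10]ᵀ = C^10·[a_1, a_0]ᵀ.
C^10 = [[23, 22], [-11, 34]], giving [a_11, a_10]ᵀ = [[-3], [135]].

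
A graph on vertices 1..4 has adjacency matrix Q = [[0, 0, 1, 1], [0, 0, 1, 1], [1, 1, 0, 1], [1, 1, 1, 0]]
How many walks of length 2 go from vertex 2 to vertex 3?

The number of length-2 walks from vertex 2 to vertex 3 is entry (2,3) of Q², where Q is the adjacency matrix.
Q² = [[2, 2, 1, 1], [2, 2, 1, 1], [1, 1, 3, 2], [1, 1, 2, 3]]

1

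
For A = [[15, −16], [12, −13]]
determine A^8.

tr A = 2 and det A = −3, so the characteristic polynomial is λ² − (2)λ + (−3) with roots −1 and 3.
Eigenvectors give P = [[−1, −4], [−1, −3]] with P⁻¹ = [[3, −4], [−1, 1]], and A = P·diag(−1, 3)·P⁻¹.
Then A^8 = P·diag(1, 6561)·P⁻¹ = [[−1, −26244], [−1, −19683]] · [[3, −4], [−1, 1]] = [[26241, −26240], [19680, −19679]].

[[26241, −26240], [19680, −19679]]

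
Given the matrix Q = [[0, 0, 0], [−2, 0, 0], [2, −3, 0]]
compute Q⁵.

[[0, 0, 0], [0, 0, 0], [0, 0, 0]]

Q is strictly triangular, hence nilpotent: Q³ = 0, so Q⁵ = 0.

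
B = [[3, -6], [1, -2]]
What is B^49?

B² = B (a projection; rank 1, trace 1), so B^49 = B.

[[3, -6], [1, -2]]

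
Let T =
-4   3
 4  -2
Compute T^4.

[[1216, -792], [-1056, 688]]

T^2 = [[28, -18], [-24, 16]]
T^3 = [[-184, 120], [160, -104]]
T^4 = [[1216, -792], [-1056, 688]]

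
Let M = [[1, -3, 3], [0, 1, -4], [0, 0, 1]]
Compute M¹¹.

M = I + N where N = [[0, -3, 3], [0, 0, -4], [0, 0, 0]] is strictly upper-triangular, so N³ = 0.
(I + N)¹¹ = I + 11·N + 55·N² = [[1, -33, 693], [0, 1, -44], [0, 0, 1]].

[[1, -33, 693], [0, 1, -44], [0, 0, 1]]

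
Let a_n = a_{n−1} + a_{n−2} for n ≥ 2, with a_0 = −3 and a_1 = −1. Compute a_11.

With companion matrix Q = [[1, 1], [1, 0]], [a_n, a_{n−1}]ᵀ = Q·[a_{n−1}, a_{n−2}]ᵀ, so [a_11, a_10]ᵀ = Q¹⁰·[a_1, a_0]ᵀ.
Q¹⁰ = [[89, 55], [55, 34]], giving [a_11, a_10]ᵀ = [[−254], [−157]].

−254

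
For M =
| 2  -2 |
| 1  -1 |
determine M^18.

M² = M (a projection; rank 1, trace 1), so M^18 = M.

[[2, -2], [1, -1]]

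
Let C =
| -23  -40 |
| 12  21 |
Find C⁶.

tr C = -2 and det C = -3, so the characteristic polynomial is λ² − (-2)λ + (-3) with roots 1 and -3.
Eigenvectors give P = [[-5, -2], [3, 1]] with P⁻¹ = [[1, 2], [-3, -5]], and C = P·diag(1, -3)·P⁻¹.
Then C⁶ = P·diag(1, 729)·P⁻¹ = [[-5, -1458], [3, 729]] · [[1, 2], [-3, -5]] = [[4369, 7280], [-2184, -3639]].

[[4369, 7280], [-2184, -3639]]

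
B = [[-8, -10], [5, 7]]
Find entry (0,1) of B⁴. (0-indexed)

tr B = -1 and det B = -6, so the characteristic polynomial is λ² − (-1)λ + (-6) with roots -3 and 2.
Eigenvectors give P = [[2, 1], [-1, -1]] with P⁻¹ = [[1, 1], [-1, -2]], and B = P·diag(-3, 2)·P⁻¹.
Then B⁴ = P·diag(81, 16)·P⁻¹ = [[162, 16], [-81, -16]] · [[1, 1], [-1, -2]] = [[146, 130], [-65, -49]].

130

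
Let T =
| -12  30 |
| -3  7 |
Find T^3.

tr T = -5 and det T = 6, so the characteristic polynomial is λ² − (-5)λ + (6) with roots -3 and -2.
Eigenvectors give P = [[10, 3], [3, 1]] with P⁻¹ = [[1, -3], [-3, 10]], and T = P·diag(-3, -2)·P⁻¹.
Then T^3 = P·diag(-27, -8)·P⁻¹ = [[-270, -24], [-81, -8]] · [[1, -3], [-3, 10]] = [[-198, 570], [-57, 163]].

[[-198, 570], [-57, 163]]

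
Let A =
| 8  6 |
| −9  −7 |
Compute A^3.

tr A = 1 and det A = −2, so the characteristic polynomial is λ² − (1)λ + (−2) with roots 2 and −1.
Eigenvectors give P = [[1, 2], [−1, −3]] with P⁻¹ = [[3, 2], [−1, −1]], and A = P·diag(2, −1)·P⁻¹.
Then A^3 = P·diag(8, −1)·P⁻¹ = [[8, −2], [−8, 3]] · [[3, 2], [−1, −1]] = [[26, 18], [−27, −19]].

[[26, 18], [−27, −19]]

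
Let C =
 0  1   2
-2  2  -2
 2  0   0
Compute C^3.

C^2 = [[2, 2, -2], [-8, 2, -8], [0, 2, 4]]
C^3 = [[-8, 6, 0], [-20, -4, -20], [4, 4, -4]]

[[-8, 6, 0], [-20, -4, -20], [4, 4, -4]]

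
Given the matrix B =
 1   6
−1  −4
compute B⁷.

tr B = −3 and det B = 2, so the characteristic polynomial is λ² − (−3)λ + (2) with roots −2 and −1.
Eigenvectors give P = [[−2, −3], [1, 1]] with P⁻¹ = [[1, 3], [−1, −2]], and B = P·diag(−2, −1)·P⁻¹.
Then B⁷ = P·diag(−128, −1)·P⁻¹ = [[256, 3], [−128, −1]] · [[1, 3], [−1, −2]] = [[253, 762], [−127, −382]].

[[253, 762], [−127, −382]]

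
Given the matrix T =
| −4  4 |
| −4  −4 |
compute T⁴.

[[−1024, 0], [0, −1024]]

T² = [[0, −32], [32, 0]]
T³ = [[128, 128], [−128, 128]]
T⁴ = [[−1024, 0], [0, −1024]]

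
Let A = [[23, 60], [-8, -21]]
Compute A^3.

tr A = 2 and det A = -3, so the characteristic polynomial is λ² − (2)λ + (-3) with roots -1 and 3.
Eigenvectors give P = [[-5, 3], [2, -1]] with P⁻¹ = [[1, 3], [2, 5]], and A = P·diag(-1, 3)·P⁻¹.
Then A^3 = P·diag(-1, 27)·P⁻¹ = [[5, 81], [-2, -27]] · [[1, 3], [2, 5]] = [[167, 420], [-56, -141]].

[[167, 420], [-56, -141]]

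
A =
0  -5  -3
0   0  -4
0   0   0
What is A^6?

[[0, 0, 0], [0, 0, 0], [0, 0, 0]]

A is strictly triangular, hence nilpotent: A^3 = 0, so A^6 = 0.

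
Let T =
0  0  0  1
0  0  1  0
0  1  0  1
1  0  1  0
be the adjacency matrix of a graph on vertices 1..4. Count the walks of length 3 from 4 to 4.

0

The number of length-3 walks from vertex 4 to vertex 4 is entry (4,4) of T³, where T is the adjacency matrix.
T² = [[1, 0, 1, 0], [0, 1, 0, 1], [1, 0, 2, 0], [0, 1, 0, 2]]
T³ = [[0, 1, 0, 2], [1, 0, 2, 0], [0, 2, 0, 3], [2, 0, 3, 0]]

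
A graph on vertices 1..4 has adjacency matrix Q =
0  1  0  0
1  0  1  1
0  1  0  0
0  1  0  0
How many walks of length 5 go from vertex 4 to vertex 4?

The number of length-5 walks from vertex 4 to vertex 4 is entry (4,4) of Q⁵, where Q is the adjacency matrix.
Q² = [[1, 0, 1, 1], [0, 3, 0, 0], [1, 0, 1, 1], [1, 0, 1, 1]]
Q³ = [[0, 3, 0, 0], [3, 0, 3, 3], [0, 3, 0, 0], [0, 3, 0, 0]]
Q⁴ = [[3, 0, 3, 3], [0, 9, 0, 0], [3, 0, 3, 3], [3, 0, 3, 3]]
Q⁵ = [[0, 9, 0, 0], [9, 0, 9, 9], [0, 9, 0, 0], [0, 9, 0, 0]]

0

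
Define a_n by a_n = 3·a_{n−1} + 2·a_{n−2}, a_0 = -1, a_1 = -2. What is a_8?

With companion matrix Q = [[3, 2], [1, 0]], [a_n, a_{n−1}]ᵀ = Q·[a_{n−1}, a_{n−2}]ᵀ, so [a_8, a_7]ᵀ = Q⁷·[a_1, a_0]ᵀ.
Q⁷ = [[6279, 3526], [1763, 990]], giving [a_8, a_7]ᵀ = [[-16084], [-4516]].

-16084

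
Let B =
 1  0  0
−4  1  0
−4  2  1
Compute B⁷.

[[1, 0, 0], [−28, 1, 0], [−196, 14, 1]]

B = I + N where N = [[0, 0, 0], [−4, 0, 0], [−4, 2, 0]] is strictly lower-triangular, so N³ = 0.
(I + N)⁷ = I + 7·N + 21·N² = [[1, 0, 0], [−28, 1, 0], [−196, 14, 1]].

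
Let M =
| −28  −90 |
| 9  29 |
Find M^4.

tr M = 1 and det M = −2, so the characteristic polynomial is λ² − (1)λ + (−2) with roots −1 and 2.
Eigenvectors give P = [[−10, 3], [3, −1]] with P⁻¹ = [[−1, −3], [−3, −10]], and M = P·diag(−1, 2)·P⁻¹.
Then M^4 = P·diag(1, 16)·P⁻¹ = [[−10, 48], [3, −16]] · [[−1, −3], [−3, −10]] = [[−134, −450], [45, 151]].

[[−134, −450], [45, 151]]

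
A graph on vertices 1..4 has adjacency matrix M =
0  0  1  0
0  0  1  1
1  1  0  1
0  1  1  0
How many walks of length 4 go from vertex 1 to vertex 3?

2

The number of length-4 walks from vertex 1 to vertex 3 is entry (1,3) of M⁴, where M is the adjacency matrix.
M² = [[1, 1, 0, 1], [1, 2, 1, 1], [0, 1, 3, 1], [1, 1, 1, 2]]
M³ = [[0, 1, 3, 1], [1, 2, 4, 3], [3, 4, 2, 4], [1, 3, 4, 2]]
M⁴ = [[3, 4, 2, 4], [4, 7, 6, 6], [2, 6, 11, 6], [4, 6, 6, 7]]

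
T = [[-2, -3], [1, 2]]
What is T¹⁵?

T² = I (check: tr T = 0 and det T = -1), so T¹⁵ = T since 15 is odd.

[[-2, -3], [1, 2]]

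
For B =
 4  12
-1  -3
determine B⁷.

[[4, 12], [-1, -3]]

B² = B (a projection; rank 1, trace 1), so B⁷ = B.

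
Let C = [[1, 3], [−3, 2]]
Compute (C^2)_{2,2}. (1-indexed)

−5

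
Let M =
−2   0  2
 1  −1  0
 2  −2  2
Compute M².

[[8, −4, 0], [−3, 1, 2], [−2, −2, 8]]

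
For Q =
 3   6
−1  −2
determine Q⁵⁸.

[[3, 6], [−1, −2]]

Q² = Q (a projection; rank 1, trace 1), so Q⁵⁸ = Q.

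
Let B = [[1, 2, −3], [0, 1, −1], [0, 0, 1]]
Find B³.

B = I + N where N = [[0, 2, −3], [0, 0, −1], [0, 0, 0]] is strictly upper-triangular, so N³ = 0.
(I + N)³ = I + 3·N + 3·N² = [[1, 6, −15], [0, 1, −3], [0, 0, 1]].

[[1, 6, −15], [0, 1, −3], [0, 0, 1]]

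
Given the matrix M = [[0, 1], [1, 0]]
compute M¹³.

M² = I (check: tr M = 0 and det M = −1), so M¹³ = M since 13 is odd.

[[0, 1], [1, 0]]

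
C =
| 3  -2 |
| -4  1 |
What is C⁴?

[[417, -208], [-416, 209]]

C² = [[17, -8], [-16, 9]]
C³ = [[83, -42], [-84, 41]]
C⁴ = [[417, -208], [-416, 209]]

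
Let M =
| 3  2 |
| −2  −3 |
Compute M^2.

[[5, 0], [0, 5]]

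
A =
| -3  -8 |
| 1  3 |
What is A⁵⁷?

[[-3, -8], [1, 3]]

A² = I (check: tr A = 0 and det A = -1), so A⁵⁷ = A since 57 is odd.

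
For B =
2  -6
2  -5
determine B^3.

[[20, -42], [14, -29]]

tr B = -3 and det B = 2, so the characteristic polynomial is λ² − (-3)λ + (2) with roots -2 and -1.
Eigenvectors give P = [[-3, 2], [-2, 1]] with P⁻¹ = [[1, -2], [2, -3]], and B = P·diag(-2, -1)·P⁻¹.
Then B^3 = P·diag(-8, -1)·P⁻¹ = [[24, -2], [16, -1]] · [[1, -2], [2, -3]] = [[20, -42], [14, -29]].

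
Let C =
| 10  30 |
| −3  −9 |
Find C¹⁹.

[[10, 30], [−3, −9]]

C² = C (a projection; rank 1, trace 1), so C¹⁹ = C.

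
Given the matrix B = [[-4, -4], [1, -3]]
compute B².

[[12, 28], [-7, 5]]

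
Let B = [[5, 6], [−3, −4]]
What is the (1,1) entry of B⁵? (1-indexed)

65

tr B = 1 and det B = −2, so the characteristic polynomial is λ² − (1)λ + (−2) with roots −1 and 2.
Eigenvectors give P = [[−1, −2], [1, 1]] with P⁻¹ = [[1, 2], [−1, −1]], and B = P·diag(−1, 2)·P⁻¹.
Then B⁵ = P·diag(−1, 32)·P⁻¹ = [[1, −64], [−1, 32]] · [[1, 2], [−1, −1]] = [[65, 66], [−33, −34]].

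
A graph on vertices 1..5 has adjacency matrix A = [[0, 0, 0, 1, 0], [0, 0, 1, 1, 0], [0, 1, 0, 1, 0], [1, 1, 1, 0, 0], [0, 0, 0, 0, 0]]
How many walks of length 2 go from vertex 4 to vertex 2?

The number of length-2 walks from vertex 4 to vertex 2 is entry (4,2) of A², where A is the adjacency matrix.
A² = [[1, 1, 1, 0, 0], [1, 2, 1, 1, 0], [1, 1, 2, 1, 0], [0, 1, 1, 3, 0], [0, 0, 0, 0, 0]]

1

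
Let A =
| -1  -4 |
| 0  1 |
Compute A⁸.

A² = I (check: tr A = 0 and det A = -1), so A⁸ = I since 8 is even.

[[1, 0], [0, 1]]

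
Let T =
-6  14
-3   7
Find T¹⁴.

[[-6, 14], [-3, 7]]

T² = T (a projection; rank 1, trace 1), so T¹⁴ = T.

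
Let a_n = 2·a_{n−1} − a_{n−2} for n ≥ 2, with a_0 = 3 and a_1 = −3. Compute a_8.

With companion matrix A = [[2, −1], [1, 0]], [a_n, a_{n−1}]ᵀ = A·[a_{n−1}, a_{n−2}]ᵀ, so [a_8, a_7]ᵀ = A^7·[a_1, a_0]ᵀ.
A^7 = [[8, −7], [7, −6]], giving [a_8, a_7]ᵀ = [[−45], [−39]].

−45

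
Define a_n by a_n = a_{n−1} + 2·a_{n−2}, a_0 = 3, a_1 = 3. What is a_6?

With companion matrix A = [[1, 2], [1, 0]], [a_n, a_{n−1}]ᵀ = A·[a_{n−1}, a_{n−2}]ᵀ, so [a_6, a_5]ᵀ = A⁵·[a_1, a_0]ᵀ.
A⁵ = [[21, 22], [11, 10]], giving [a_6, a_5]ᵀ = [[129], [63]].

129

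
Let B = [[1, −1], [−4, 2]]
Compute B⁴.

B² = [[5, −3], [−12, 8]]
B³ = [[17, −11], [−44, 28]]
B⁴ = [[61, −39], [−156, 100]]

[[61, −39], [−156, 100]]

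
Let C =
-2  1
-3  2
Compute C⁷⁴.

C² = I (check: tr C = 0 and det C = -1), so C⁷⁴ = I since 74 is even.

[[1, 0], [0, 1]]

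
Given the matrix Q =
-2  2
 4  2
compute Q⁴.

[[144, 0], [0, 144]]

Q² = [[12, 0], [0, 12]]
Q³ = [[-24, 24], [48, 24]]
Q⁴ = [[144, 0], [0, 144]]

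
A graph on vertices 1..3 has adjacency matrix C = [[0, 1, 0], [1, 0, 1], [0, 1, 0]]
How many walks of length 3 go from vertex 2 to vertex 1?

2

The number of length-3 walks from vertex 2 to vertex 1 is entry (2,1) of C^3, where C is the adjacency matrix.
C^2 = [[1, 0, 1], [0, 2, 0], [1, 0, 1]]
C^3 = [[0, 2, 0], [2, 0, 2], [0, 2, 0]]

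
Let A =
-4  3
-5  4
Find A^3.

[[-4, 3], [-5, 4]]

A² = I (check: tr A = 0 and det A = -1), so A^3 = A since 3 is odd.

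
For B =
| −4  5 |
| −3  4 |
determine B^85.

[[−4, 5], [−3, 4]]

B² = I (check: tr B = 0 and det B = −1), so B^85 = B since 85 is odd.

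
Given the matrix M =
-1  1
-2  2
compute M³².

M² = M (a projection; rank 1, trace 1), so M³² = M.

[[-1, 1], [-2, 2]]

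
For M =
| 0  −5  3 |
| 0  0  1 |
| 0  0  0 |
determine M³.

M is strictly triangular, hence nilpotent: M³ = 0, so M³ = 0.

[[0, 0, 0], [0, 0, 0], [0, 0, 0]]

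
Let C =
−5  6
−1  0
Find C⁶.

tr C = −5 and det C = 6, so the characteristic polynomial is λ² − (−5)λ + (6) with roots −3 and −2.
Eigenvectors give P = [[3, 2], [1, 1]] with P⁻¹ = [[1, −2], [−1, 3]], and C = P·diag(−3, −2)·P⁻¹.
Then C⁶ = P·diag(729, 64)·P⁻¹ = [[2187, 128], [729, 64]] · [[1, −2], [−1, 3]] = [[2059, −3990], [665, −1266]].

[[2059, −3990], [665, −1266]]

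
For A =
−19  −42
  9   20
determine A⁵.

tr A = 1 and det A = −2, so the characteristic polynomial is λ² − (1)λ + (−2) with roots 2 and −1.
Eigenvectors give P = [[−2, 7], [1, −3]] with P⁻¹ = [[3, 7], [1, 2]], and A = P·diag(2, −1)·P⁻¹.
Then A⁵ = P·diag(32, −1)·P⁻¹ = [[−64, −7], [32, 3]] · [[3, 7], [1, 2]] = [[−199, −462], [99, 230]].

[[−199, −462], [99, 230]]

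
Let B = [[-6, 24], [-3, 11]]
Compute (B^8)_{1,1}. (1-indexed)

-50184

tr B = 5 and det B = 6, so the characteristic polynomial is λ² − (5)λ + (6) with roots 3 and 2.
Eigenvectors give P = [[-8, 3], [-3, 1]] with P⁻¹ = [[1, -3], [3, -8]], and B = P·diag(3, 2)·P⁻¹.
Then B^8 = P·diag(6561, 256)·P⁻¹ = [[-52488, 768], [-19683, 256]] · [[1, -3], [3, -8]] = [[-50184, 151320], [-18915, 57001]].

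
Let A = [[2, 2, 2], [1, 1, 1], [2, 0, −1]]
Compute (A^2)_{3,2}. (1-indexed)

4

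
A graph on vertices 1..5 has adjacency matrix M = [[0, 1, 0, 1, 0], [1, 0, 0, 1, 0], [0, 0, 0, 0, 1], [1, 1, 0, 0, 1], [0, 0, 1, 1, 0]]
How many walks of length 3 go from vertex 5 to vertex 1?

1

The number of length-3 walks from vertex 5 to vertex 1 is entry (5,1) of M^3, where M is the adjacency matrix.
M^2 = [[2, 1, 0, 1, 1], [1, 2, 0, 1, 1], [0, 0, 1, 1, 0], [1, 1, 1, 3, 0], [1, 1, 0, 0, 2]]
M^3 = [[2, 3, 1, 4, 1], [3, 2, 1, 4, 1], [1, 1, 0, 0, 2], [4, 4, 0, 2, 4], [1, 1, 2, 4, 0]]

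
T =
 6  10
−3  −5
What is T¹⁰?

[[6, 10], [−3, −5]]

T² = T (a projection; rank 1, trace 1), so T¹⁰ = T.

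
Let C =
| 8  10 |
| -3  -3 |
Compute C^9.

[[115538, 191710], [-57513, -95343]]

tr C = 5 and det C = 6, so the characteristic polynomial is λ² − (5)λ + (6) with roots 2 and 3.
Eigenvectors give P = [[5, 2], [-3, -1]] with P⁻¹ = [[-1, -2], [3, 5]], and C = P·diag(2, 3)·P⁻¹.
Then C^9 = P·diag(512, 19683)·P⁻¹ = [[2560, 39366], [-1536, -19683]] · [[-1, -2], [3, 5]] = [[115538, 191710], [-57513, -95343]].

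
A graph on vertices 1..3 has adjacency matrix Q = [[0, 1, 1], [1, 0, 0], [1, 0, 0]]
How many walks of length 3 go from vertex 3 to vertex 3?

The number of length-3 walks from vertex 3 to vertex 3 is entry (3,3) of Q^3, where Q is the adjacency matrix.
Q^2 = [[2, 0, 0], [0, 1, 1], [0, 1, 1]]
Q^3 = [[0, 2, 2], [2, 0, 0], [2, 0, 0]]

0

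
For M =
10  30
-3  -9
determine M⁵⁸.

[[10, 30], [-3, -9]]

M² = M (a projection; rank 1, trace 1), so M⁵⁸ = M.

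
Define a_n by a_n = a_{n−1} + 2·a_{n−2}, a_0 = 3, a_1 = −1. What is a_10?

685

With companion matrix Q = [[1, 2], [1, 0]], [a_n, a_{n−1}]ᵀ = Q·[a_{n−1}, a_{n−2}]ᵀ, so [a_10, a_9]ᵀ = Q⁹·[a_1, a_0]ᵀ.
Q⁹ = [[341, 342], [171, 170]], giving [a_10, a_9]ᵀ = [[685], [339]].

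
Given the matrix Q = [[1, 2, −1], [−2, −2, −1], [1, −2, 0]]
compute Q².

[[−4, 0, −3], [1, 2, 4], [5, 6, 1]]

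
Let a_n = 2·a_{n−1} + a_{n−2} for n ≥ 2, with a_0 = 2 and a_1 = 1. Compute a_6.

128

With companion matrix A = [[2, 1], [1, 0]], [a_n, a_{n−1}]ᵀ = A·[a_{n−1}, a_{n−2}]ᵀ, so [a_6, a_5]ᵀ = A⁵·[a_1, a_0]ᵀ.
A⁵ = [[70, 29], [29, 12]], giving [a_6, a_5]ᵀ = [[128], [53]].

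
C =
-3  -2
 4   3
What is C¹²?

[[1, 0], [0, 1]]

C² = I (check: tr C = 0 and det C = -1), so C¹² = I since 12 is even.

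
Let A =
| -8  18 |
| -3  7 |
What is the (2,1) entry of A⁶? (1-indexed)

63

tr A = -1 and det A = -2, so the characteristic polynomial is λ² − (-1)λ + (-2) with roots 1 and -2.
Eigenvectors give P = [[-2, 3], [-1, 1]] with P⁻¹ = [[1, -3], [1, -2]], and A = P·diag(1, -2)·P⁻¹.
Then A⁶ = P·diag(1, 64)·P⁻¹ = [[-2, 192], [-1, 64]] · [[1, -3], [1, -2]] = [[190, -378], [63, -125]].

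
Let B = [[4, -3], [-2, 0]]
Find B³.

[[112, -66], [-44, 24]]

B² = [[22, -12], [-8, 6]]
B³ = [[112, -66], [-44, 24]]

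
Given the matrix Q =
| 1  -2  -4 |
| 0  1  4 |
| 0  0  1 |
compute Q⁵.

Q = I + N where N = [[0, -2, -4], [0, 0, 4], [0, 0, 0]] is strictly upper-triangular, so N³ = 0.
(I + N)⁵ = I + 5·N + 10·N² = [[1, -10, -100], [0, 1, 20], [0, 0, 1]].

[[1, -10, -100], [0, 1, 20], [0, 0, 1]]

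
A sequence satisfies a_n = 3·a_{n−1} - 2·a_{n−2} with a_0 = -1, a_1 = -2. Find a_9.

With companion matrix B = [[3, -2], [1, 0]], [a_n, a_{n−1}]ᵀ = B·[a_{n−1}, a_{n−2}]ᵀ, so [a_9, a_8]ᵀ = B^8·[a_1, a_0]ᵀ.
B^8 = [[511, -510], [255, -254]], giving [a_9, a_8]ᵀ = [[-512], [-256]].

-512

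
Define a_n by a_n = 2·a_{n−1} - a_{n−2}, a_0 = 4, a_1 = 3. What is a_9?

-5

With companion matrix T = [[2, -1], [1, 0]], [a_n, a_{n−1}]ᵀ = T·[a_{n−1}, a_{n−2}]ᵀ, so [a_9, a_8]ᵀ = T⁸·[a_1, a_0]ᵀ.
T⁸ = [[9, -8], [8, -7]], giving [a_9, a_8]ᵀ = [[-5], [-4]].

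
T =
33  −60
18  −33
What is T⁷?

[[24057, −43740], [13122, −24057]]

tr T = 0 and det T = −9, so the characteristic polynomial is λ² − (0)λ + (−9) with roots −3 and 3.
Eigenvectors give P = [[5, −2], [3, −1]] with P⁻¹ = [[−1, 2], [−3, 5]], and T = P·diag(−3, 3)·P⁻¹.
Then T⁷ = P·diag(−2187, 2187)·P⁻¹ = [[−10935, −4374], [−6561, −2187]] · [[−1, 2], [−3, 5]] = [[24057, −43740], [13122, −24057]].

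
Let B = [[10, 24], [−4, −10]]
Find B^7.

[[640, 1536], [−256, −640]]

tr B = 0 and det B = −4, so the characteristic polynomial is λ² − (0)λ + (−4) with roots 2 and −2.
Eigenvectors give P = [[3, −2], [−1, 1]] with P⁻¹ = [[1, 2], [1, 3]], and B = P·diag(2, −2)·P⁻¹.
Then B^7 = P·diag(128, −128)·P⁻¹ = [[384, 256], [−128, −128]] · [[1, 2], [1, 3]] = [[640, 1536], [−256, −640]].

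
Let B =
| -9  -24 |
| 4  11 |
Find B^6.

tr B = 2 and det B = -3, so the characteristic polynomial is λ² − (2)λ + (-3) with roots -1 and 3.
Eigenvectors give P = [[-3, -2], [1, 1]] with P⁻¹ = [[-1, -2], [1, 3]], and B = P·diag(-1, 3)·P⁻¹.
Then B^6 = P·diag(1, 729)·P⁻¹ = [[-3, -1458], [1, 729]] · [[-1, -2], [1, 3]] = [[-1455, -4368], [728, 2185]].

[[-1455, -4368], [728, 2185]]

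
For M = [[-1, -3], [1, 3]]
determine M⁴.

M² = [[-2, -6], [2, 6]]
M³ = [[-4, -12], [4, 12]]
M⁴ = [[-8, -24], [8, 24]]

[[-8, -24], [8, 24]]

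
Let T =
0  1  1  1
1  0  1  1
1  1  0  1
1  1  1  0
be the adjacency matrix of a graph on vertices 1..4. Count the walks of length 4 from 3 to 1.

20

The number of length-4 walks from vertex 3 to vertex 1 is entry (3,1) of T⁴, where T is the adjacency matrix.
T² = [[3, 2, 2, 2], [2, 3, 2, 2], [2, 2, 3, 2], [2, 2, 2, 3]]
T³ = [[6, 7, 7, 7], [7, 6, 7, 7], [7, 7, 6, 7], [7, 7, 7, 6]]
T⁴ = [[21, 20, 20, 20], [20, 21, 20, 20], [20, 20, 21, 20], [20, 20, 20, 21]]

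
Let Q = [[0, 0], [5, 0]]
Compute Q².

[[0, 0], [0, 0]]

Q is strictly triangular, hence nilpotent: Q² = 0, so Q² = 0.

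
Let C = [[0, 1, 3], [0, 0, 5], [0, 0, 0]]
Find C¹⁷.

C is strictly triangular, hence nilpotent: C³ = 0, so C¹⁷ = 0.

[[0, 0, 0], [0, 0, 0], [0, 0, 0]]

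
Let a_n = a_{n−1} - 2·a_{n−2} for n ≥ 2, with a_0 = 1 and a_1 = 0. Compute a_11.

With companion matrix C = [[1, -2], [1, 0]], [a_n, a_{n−1}]ᵀ = C·[a_{n−1}, a_{n−2}]ᵀ, so [a_11, a_10]ᵀ = C¹⁰·[a_1, a_0]ᵀ.
C¹⁰ = [[23, 22], [-11, 34]], giving [a_11, a_10]ᵀ = [[22], [34]].

22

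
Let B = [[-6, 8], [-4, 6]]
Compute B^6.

[[64, 0], [0, 64]]

tr B = 0 and det B = -4, so the characteristic polynomial is λ² − (0)λ + (-4) with roots -2 and 2.
Eigenvectors give P = [[2, -1], [1, -1]] with P⁻¹ = [[1, -1], [1, -2]], and B = P·diag(-2, 2)·P⁻¹.
Then B^6 = P·diag(64, 64)·P⁻¹ = [[128, -64], [64, -64]] · [[1, -1], [1, -2]] = [[64, 0], [0, 64]].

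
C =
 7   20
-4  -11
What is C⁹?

[[78727, 196820], [-39364, -98411]]

tr C = -4 and det C = 3, so the characteristic polynomial is λ² − (-4)λ + (3) with roots -3 and -1.
Eigenvectors give P = [[-2, 5], [1, -2]] with P⁻¹ = [[2, 5], [1, 2]], and C = P·diag(-3, -1)·P⁻¹.
Then C⁹ = P·diag(-19683, -1)·P⁻¹ = [[39366, -5], [-19683, 2]] · [[2, 5], [1, 2]] = [[78727, 196820], [-39364, -98411]].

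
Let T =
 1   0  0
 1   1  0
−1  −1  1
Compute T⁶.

[[1, 0, 0], [6, 1, 0], [−21, −6, 1]]

T = I + N where N = [[0, 0, 0], [1, 0, 0], [−1, −1, 0]] is strictly lower-triangular, so N³ = 0.
(I + N)⁶ = I + 6·N + 15·N² = [[1, 0, 0], [6, 1, 0], [−21, −6, 1]].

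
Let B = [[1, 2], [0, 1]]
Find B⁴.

B = I + N where N = [[0, 2], [0, 0]] is strictly upper-triangular, so N² = 0.
(I + N)⁴ = I + 4·N = [[1, 8], [0, 1]].

[[1, 8], [0, 1]]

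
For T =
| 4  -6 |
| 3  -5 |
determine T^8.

tr T = -1 and det T = -2, so the characteristic polynomial is λ² − (-1)λ + (-2) with roots -2 and 1.
Eigenvectors give P = [[-1, -2], [-1, -1]] with P⁻¹ = [[1, -2], [-1, 1]], and T = P·diag(-2, 1)·P⁻¹.
Then T^8 = P·diag(256, 1)·P⁻¹ = [[-256, -2], [-256, -1]] · [[1, -2], [-1, 1]] = [[-254, 510], [-255, 511]].

[[-254, 510], [-255, 511]]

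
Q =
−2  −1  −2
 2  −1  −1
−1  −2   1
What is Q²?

[[4, 7, 3], [−5, 1, −4], [−3, 1, 5]]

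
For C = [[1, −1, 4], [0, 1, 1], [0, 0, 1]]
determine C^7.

[[1, −7, 7], [0, 1, 7], [0, 0, 1]]

C = I + N where N = [[0, −1, 4], [0, 0, 1], [0, 0, 0]] is strictly upper-triangular, so N^3 = 0.
(I + N)^7 = I + 7·N + 21·N^2 = [[1, −7, 7], [0, 1, 7], [0, 0, 1]].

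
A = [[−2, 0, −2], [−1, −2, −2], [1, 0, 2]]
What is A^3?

A^2 = [[2, 0, 0], [2, 4, 2], [0, 0, 2]]
A^3 = [[−4, 0, −4], [−6, −8, −8], [2, 0, 4]]

[[−4, 0, −4], [−6, −8, −8], [2, 0, 4]]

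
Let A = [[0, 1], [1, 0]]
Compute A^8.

[[1, 0], [0, 1]]

A² = I (check: tr A = 0 and det A = -1), so A^8 = I since 8 is even.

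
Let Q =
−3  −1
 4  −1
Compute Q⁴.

[[−39, 8], [−32, −55]]

Q² = [[5, 4], [−16, −3]]
Q³ = [[1, −9], [36, 19]]
Q⁴ = [[−39, 8], [−32, −55]]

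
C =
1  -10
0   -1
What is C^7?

C² = I (check: tr C = 0 and det C = -1), so C^7 = C since 7 is odd.

[[1, -10], [0, -1]]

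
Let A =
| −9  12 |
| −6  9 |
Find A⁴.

[[81, 0], [0, 81]]

tr A = 0 and det A = −9, so the characteristic polynomial is λ² − (0)λ + (−9) with roots 3 and −3.
Eigenvectors give P = [[−1, 2], [−1, 1]] with P⁻¹ = [[1, −2], [1, −1]], and A = P·diag(3, −3)·P⁻¹.
Then A⁴ = P·diag(81, 81)·P⁻¹ = [[−81, 162], [−81, 81]] · [[1, −2], [1, −1]] = [[81, 0], [0, 81]].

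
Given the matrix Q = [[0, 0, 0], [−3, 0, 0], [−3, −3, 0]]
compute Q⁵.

[[0, 0, 0], [0, 0, 0], [0, 0, 0]]

Q is strictly triangular, hence nilpotent: Q³ = 0, so Q⁵ = 0.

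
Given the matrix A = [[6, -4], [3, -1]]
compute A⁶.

[[2724, -2660], [1995, -1931]]

tr A = 5 and det A = 6, so the characteristic polynomial is λ² − (5)λ + (6) with roots 2 and 3.
Eigenvectors give P = [[1, 4], [1, 3]] with P⁻¹ = [[-3, 4], [1, -1]], and A = P·diag(2, 3)·P⁻¹.
Then A⁶ = P·diag(64, 729)·P⁻¹ = [[64, 2916], [64, 2187]] · [[-3, 4], [1, -1]] = [[2724, -2660], [1995, -1931]].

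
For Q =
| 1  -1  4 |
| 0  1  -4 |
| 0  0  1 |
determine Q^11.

[[1, -11, 264], [0, 1, -44], [0, 0, 1]]

Q = I + N where N = [[0, -1, 4], [0, 0, -4], [0, 0, 0]] is strictly upper-triangular, so N^3 = 0.
(I + N)^11 = I + 11·N + 55·N^2 = [[1, -11, 264], [0, 1, -44], [0, 0, 1]].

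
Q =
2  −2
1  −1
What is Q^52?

Q² = Q (a projection; rank 1, trace 1), so Q^52 = Q.

[[2, −2], [1, −1]]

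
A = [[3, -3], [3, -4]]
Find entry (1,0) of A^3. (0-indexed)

A^2 = [[0, 3], [-3, 7]]
A^3 = [[9, -12], [12, -19]]

12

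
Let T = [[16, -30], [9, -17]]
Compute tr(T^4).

17

tr T = -1 and det T = -2, so the characteristic polynomial is λ² − (-1)λ + (-2) with roots 1 and -2.
Eigenvectors give P = [[2, 5], [1, 3]] with P⁻¹ = [[3, -5], [-1, 2]], and T = P·diag(1, -2)·P⁻¹.
Then T^4 = P·diag(1, 16)·P⁻¹ = [[2, 80], [1, 48]] · [[3, -5], [-1, 2]] = [[-74, 150], [-45, 91]].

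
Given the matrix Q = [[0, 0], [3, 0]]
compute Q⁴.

Q is strictly triangular, hence nilpotent: Q² = 0, so Q⁴ = 0.

[[0, 0], [0, 0]]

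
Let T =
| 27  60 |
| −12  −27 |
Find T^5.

tr T = 0 and det T = −9, so the characteristic polynomial is λ² − (0)λ + (−9) with roots −3 and 3.
Eigenvectors give P = [[−2, −5], [1, 2]] with P⁻¹ = [[2, 5], [−1, −2]], and T = P·diag(−3, 3)·P⁻¹.
Then T^5 = P·diag(−243, 243)·P⁻¹ = [[486, −1215], [−243, 486]] · [[2, 5], [−1, −2]] = [[2187, 4860], [−972, −2187]].

[[2187, 4860], [−972, −2187]]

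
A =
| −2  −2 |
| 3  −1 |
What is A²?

[[−2, 6], [−9, −5]]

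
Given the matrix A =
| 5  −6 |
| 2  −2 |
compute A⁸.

[[1021, −1530], [510, −764]]

tr A = 3 and det A = 2, so the characteristic polynomial is λ² − (3)λ + (2) with roots 1 and 2.
Eigenvectors give P = [[−3, 2], [−2, 1]] with P⁻¹ = [[1, −2], [2, −3]], and A = P·diag(1, 2)·P⁻¹.
Then A⁸ = P·diag(1, 256)·P⁻¹ = [[−3, 512], [−2, 256]] · [[1, −2], [2, −3]] = [[1021, −1530], [510, −764]].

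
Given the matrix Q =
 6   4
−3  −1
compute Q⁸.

[[25476, 25220], [−18915, −18659]]

tr Q = 5 and det Q = 6, so the characteristic polynomial is λ² − (5)λ + (6) with roots 3 and 2.
Eigenvectors give P = [[4, −1], [−3, 1]] with P⁻¹ = [[1, 1], [3, 4]], and Q = P·diag(3, 2)·P⁻¹.
Then Q⁸ = P·diag(6561, 256)·P⁻¹ = [[26244, −256], [−19683, 256]] · [[1, 1], [3, 4]] = [[25476, 25220], [−18915, −18659]].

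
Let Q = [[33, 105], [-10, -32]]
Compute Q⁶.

[[4719, 13965], [-1330, -3926]]

tr Q = 1 and det Q = -6, so the characteristic polynomial is λ² − (1)λ + (-6) with roots -2 and 3.
Eigenvectors give P = [[-3, 7], [1, -2]] with P⁻¹ = [[2, 7], [1, 3]], and Q = P·diag(-2, 3)·P⁻¹.
Then Q⁶ = P·diag(64, 729)·P⁻¹ = [[-192, 5103], [64, -1458]] · [[2, 7], [1, 3]] = [[4719, 13965], [-1330, -3926]].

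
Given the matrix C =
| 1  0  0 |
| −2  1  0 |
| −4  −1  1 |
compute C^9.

[[1, 0, 0], [−18, 1, 0], [36, −9, 1]]

C = I + N where N = [[0, 0, 0], [−2, 0, 0], [−4, −1, 0]] is strictly lower-triangular, so N^3 = 0.
(I + N)^9 = I + 9·N + 36·N^2 = [[1, 0, 0], [−18, 1, 0], [36, −9, 1]].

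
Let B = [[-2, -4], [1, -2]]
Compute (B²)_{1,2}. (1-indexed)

16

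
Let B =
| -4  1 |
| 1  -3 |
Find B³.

[[-75, 38], [38, -37]]

B² = [[17, -7], [-7, 10]]
B³ = [[-75, 38], [38, -37]]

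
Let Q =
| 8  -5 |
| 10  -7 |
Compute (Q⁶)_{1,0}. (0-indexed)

1330

tr Q = 1 and det Q = -6, so the characteristic polynomial is λ² − (1)λ + (-6) with roots -2 and 3.
Eigenvectors give P = [[-1, -1], [-2, -1]] with P⁻¹ = [[1, -1], [-2, 1]], and Q = P·diag(-2, 3)·P⁻¹.
Then Q⁶ = P·diag(64, 729)·P⁻¹ = [[-64, -729], [-128, -729]] · [[1, -1], [-2, 1]] = [[1394, -665], [1330, -601]].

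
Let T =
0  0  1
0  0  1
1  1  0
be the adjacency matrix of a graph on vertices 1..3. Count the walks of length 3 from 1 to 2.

The number of length-3 walks from vertex 1 to vertex 2 is entry (1,2) of T^3, where T is the adjacency matrix.
T^2 = [[1, 1, 0], [1, 1, 0], [0, 0, 2]]
T^3 = [[0, 0, 2], [0, 0, 2], [2, 2, 0]]

0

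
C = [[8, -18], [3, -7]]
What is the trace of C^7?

127

tr C = 1 and det C = -2, so the characteristic polynomial is λ² − (1)λ + (-2) with roots 2 and -1.
Eigenvectors give P = [[3, -2], [1, -1]] with P⁻¹ = [[1, -2], [1, -3]], and C = P·diag(2, -1)·P⁻¹.
Then C^7 = P·diag(128, -1)·P⁻¹ = [[384, 2], [128, 1]] · [[1, -2], [1, -3]] = [[386, -774], [129, -259]].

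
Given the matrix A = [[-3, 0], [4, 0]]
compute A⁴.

[[81, 0], [-108, 0]]

A² = [[9, 0], [-12, 0]]
A³ = [[-27, 0], [36, 0]]
A⁴ = [[81, 0], [-108, 0]]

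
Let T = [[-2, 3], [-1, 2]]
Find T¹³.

T² = I (check: tr T = 0 and det T = -1), so T¹³ = T since 13 is odd.

[[-2, 3], [-1, 2]]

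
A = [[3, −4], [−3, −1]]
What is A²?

[[21, −8], [−6, 13]]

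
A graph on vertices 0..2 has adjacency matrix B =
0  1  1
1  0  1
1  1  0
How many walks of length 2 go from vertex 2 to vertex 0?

1

The number of length-2 walks from vertex 2 to vertex 0 is entry (2,0) of B², where B is the adjacency matrix.
B² = [[2, 1, 1], [1, 2, 1], [1, 1, 2]]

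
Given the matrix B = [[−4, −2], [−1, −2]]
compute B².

[[18, 12], [6, 6]]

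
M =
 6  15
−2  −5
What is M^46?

M² = M (a projection; rank 1, trace 1), so M^46 = M.

[[6, 15], [−2, −5]]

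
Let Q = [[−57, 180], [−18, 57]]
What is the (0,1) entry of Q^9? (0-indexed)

tr Q = 0 and det Q = −9, so the characteristic polynomial is λ² − (0)λ + (−9) with roots −3 and 3.
Eigenvectors give P = [[10, 3], [3, 1]] with P⁻¹ = [[1, −3], [−3, 10]], and Q = P·diag(−3, 3)·P⁻¹.
Then Q^9 = P·diag(−19683, 19683)·P⁻¹ = [[−196830, 59049], [−59049, 19683]] · [[1, −3], [−3, 10]] = [[−373977, 1180980], [−118098, 373977]].

1180980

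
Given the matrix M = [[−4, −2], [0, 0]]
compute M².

[[16, 8], [0, 0]]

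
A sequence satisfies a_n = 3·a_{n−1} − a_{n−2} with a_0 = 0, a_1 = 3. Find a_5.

With companion matrix M = [[3, −1], [1, 0]], [a_n, a_{n−1}]ᵀ = M·[a_{n−1}, a_{n−2}]ᵀ, so [a_5, a_4]ᵀ = M⁴·[a_1, a_0]ᵀ.
M⁴ = [[55, −21], [21, −8]], giving [a_5, a_4]ᵀ = [[165], [63]].

165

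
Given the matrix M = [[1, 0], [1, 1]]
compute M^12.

M = I + N where N = [[0, 0], [1, 0]] is strictly lower-triangular, so N^2 = 0.
(I + N)^12 = I + 12·N = [[1, 0], [12, 1]].

[[1, 0], [12, 1]]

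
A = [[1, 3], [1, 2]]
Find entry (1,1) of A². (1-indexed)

4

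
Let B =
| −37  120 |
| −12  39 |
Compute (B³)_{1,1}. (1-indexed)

−253

tr B = 2 and det B = −3, so the characteristic polynomial is λ² − (2)λ + (−3) with roots −1 and 3.
Eigenvectors give P = [[10, 3], [3, 1]] with P⁻¹ = [[1, −3], [−3, 10]], and B = P·diag(−1, 3)·P⁻¹.
Then B³ = P·diag(−1, 27)·P⁻¹ = [[−10, 81], [−3, 27]] · [[1, −3], [−3, 10]] = [[−253, 840], [−84, 279]].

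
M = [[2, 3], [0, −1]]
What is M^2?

[[4, 3], [0, 1]]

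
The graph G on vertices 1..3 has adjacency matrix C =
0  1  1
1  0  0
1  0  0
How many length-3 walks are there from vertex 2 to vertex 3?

The number of length-3 walks from vertex 2 to vertex 3 is entry (2,3) of C^3, where C is the adjacency matrix.
C^2 = [[2, 0, 0], [0, 1, 1], [0, 1, 1]]
C^3 = [[0, 2, 2], [2, 0, 0], [2, 0, 0]]

0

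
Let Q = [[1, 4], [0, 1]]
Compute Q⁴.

Q = I + N where N = [[0, 4], [0, 0]] is strictly upper-triangular, so N² = 0.
(I + N)⁴ = I + 4·N = [[1, 16], [0, 1]].

[[1, 16], [0, 1]]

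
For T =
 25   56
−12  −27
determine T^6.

tr T = −2 and det T = −3, so the characteristic polynomial is λ² − (−2)λ + (−3) with roots 1 and −3.
Eigenvectors give P = [[−7, −2], [3, 1]] with P⁻¹ = [[−1, −2], [3, 7]], and T = P·diag(1, −3)·P⁻¹.
Then T^6 = P·diag(1, 729)·P⁻¹ = [[−7, −1458], [3, 729]] · [[−1, −2], [3, 7]] = [[−4367, −10192], [2184, 5097]].

[[−4367, −10192], [2184, 5097]]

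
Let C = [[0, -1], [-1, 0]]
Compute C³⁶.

[[1, 0], [0, 1]]

C² = I (check: tr C = 0 and det C = -1), so C³⁶ = I since 36 is even.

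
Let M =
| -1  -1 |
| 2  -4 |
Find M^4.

[[-49, 65], [-130, 146]]

tr M = -5 and det M = 6, so the characteristic polynomial is λ² − (-5)λ + (6) with roots -3 and -2.
Eigenvectors give P = [[-1, 1], [-2, 1]] with P⁻¹ = [[1, -1], [2, -1]], and M = P·diag(-3, -2)·P⁻¹.
Then M^4 = P·diag(81, 16)·P⁻¹ = [[-81, 16], [-162, 16]] · [[1, -1], [2, -1]] = [[-49, 65], [-130, 146]].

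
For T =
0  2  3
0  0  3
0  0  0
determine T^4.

[[0, 0, 0], [0, 0, 0], [0, 0, 0]]

T is strictly triangular, hence nilpotent: T^3 = 0, so T^4 = 0.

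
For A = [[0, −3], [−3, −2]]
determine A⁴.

A² = [[9, 6], [6, 13]]
A³ = [[−18, −39], [−39, −44]]
A⁴ = [[117, 132], [132, 205]]

[[117, 132], [132, 205]]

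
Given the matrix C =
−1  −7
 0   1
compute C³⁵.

C² = I (check: tr C = 0 and det C = −1), so C³⁵ = C since 35 is odd.

[[−1, −7], [0, 1]]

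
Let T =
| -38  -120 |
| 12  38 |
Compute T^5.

[[-608, -1920], [192, 608]]

tr T = 0 and det T = -4, so the characteristic polynomial is λ² − (0)λ + (-4) with roots -2 and 2.
Eigenvectors give P = [[10, -3], [-3, 1]] with P⁻¹ = [[1, 3], [3, 10]], and T = P·diag(-2, 2)·P⁻¹.
Then T^5 = P·diag(-32, 32)·P⁻¹ = [[-320, -96], [96, 32]] · [[1, 3], [3, 10]] = [[-608, -1920], [192, 608]].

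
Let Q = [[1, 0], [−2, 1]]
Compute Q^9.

Q = I + N where N = [[0, 0], [−2, 0]] is strictly lower-triangular, so N^2 = 0.
(I + N)^9 = I + 9·N = [[1, 0], [−18, 1]].

[[1, 0], [−18, 1]]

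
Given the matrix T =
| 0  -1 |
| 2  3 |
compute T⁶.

[[-62, -63], [126, 127]]

tr T = 3 and det T = 2, so the characteristic polynomial is λ² − (3)λ + (2) with roots 2 and 1.
Eigenvectors give P = [[1, 1], [-2, -1]] with P⁻¹ = [[-1, -1], [2, 1]], and T = P·diag(2, 1)·P⁻¹.
Then T⁶ = P·diag(64, 1)·P⁻¹ = [[64, 1], [-128, -1]] · [[-1, -1], [2, 1]] = [[-62, -63], [126, 127]].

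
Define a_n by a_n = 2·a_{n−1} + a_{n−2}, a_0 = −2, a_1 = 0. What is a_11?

−4756

With companion matrix T = [[2, 1], [1, 0]], [a_n, a_{n−1}]ᵀ = T·[a_{n−1}, a_{n−2}]ᵀ, so [a_11, a_10]ᵀ = T¹⁰·[a_1, a_0]ᵀ.
T¹⁰ = [[5741, 2378], [2378, 985]], giving [a_11, a_10]ᵀ = [[−4756], [−1970]].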